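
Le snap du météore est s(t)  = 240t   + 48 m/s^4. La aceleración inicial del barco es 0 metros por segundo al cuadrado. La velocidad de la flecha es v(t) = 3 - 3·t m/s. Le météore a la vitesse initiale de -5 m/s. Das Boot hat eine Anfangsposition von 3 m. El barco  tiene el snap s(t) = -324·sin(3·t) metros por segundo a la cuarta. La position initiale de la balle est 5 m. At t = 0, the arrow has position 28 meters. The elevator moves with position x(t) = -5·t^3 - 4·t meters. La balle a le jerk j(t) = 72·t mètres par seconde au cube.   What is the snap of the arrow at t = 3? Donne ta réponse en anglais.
To solve this, we need to take 3 derivatives of our velocity equation v(t) = 3 - 3·t. Taking d/dt of v(t), we find a(t) = -3. Differentiating acceleration, we get jerk: j(t) = 0. Differentiating jerk, we get snap: s(t) = 0. Using s(t) = 0 and substituting t = 3, we find s = 0.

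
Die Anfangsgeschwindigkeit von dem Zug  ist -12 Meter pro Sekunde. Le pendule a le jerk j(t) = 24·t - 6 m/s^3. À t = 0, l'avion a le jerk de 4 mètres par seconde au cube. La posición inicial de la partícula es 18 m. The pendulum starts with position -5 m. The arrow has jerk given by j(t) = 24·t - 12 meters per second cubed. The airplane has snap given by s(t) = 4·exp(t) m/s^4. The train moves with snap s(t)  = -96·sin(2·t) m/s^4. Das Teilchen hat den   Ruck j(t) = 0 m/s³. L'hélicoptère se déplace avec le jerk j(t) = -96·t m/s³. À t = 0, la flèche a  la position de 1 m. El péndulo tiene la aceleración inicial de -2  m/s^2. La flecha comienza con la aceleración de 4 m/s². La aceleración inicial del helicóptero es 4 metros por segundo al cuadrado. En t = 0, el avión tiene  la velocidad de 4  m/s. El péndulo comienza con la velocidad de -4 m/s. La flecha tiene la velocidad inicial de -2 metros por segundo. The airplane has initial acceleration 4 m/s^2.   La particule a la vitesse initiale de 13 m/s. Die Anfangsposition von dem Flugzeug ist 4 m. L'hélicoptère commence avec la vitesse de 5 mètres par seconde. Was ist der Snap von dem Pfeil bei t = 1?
Wir müssen unsere Gleichung für den Ruck j(t) = 24·t - 12 1-mal ableiten. Durch Ableiten von dem Ruck erhalten wir den Snap: s(t) = 24. Mit s(t) = 24 und Einsetzen von t = 1, finden wir s = 24.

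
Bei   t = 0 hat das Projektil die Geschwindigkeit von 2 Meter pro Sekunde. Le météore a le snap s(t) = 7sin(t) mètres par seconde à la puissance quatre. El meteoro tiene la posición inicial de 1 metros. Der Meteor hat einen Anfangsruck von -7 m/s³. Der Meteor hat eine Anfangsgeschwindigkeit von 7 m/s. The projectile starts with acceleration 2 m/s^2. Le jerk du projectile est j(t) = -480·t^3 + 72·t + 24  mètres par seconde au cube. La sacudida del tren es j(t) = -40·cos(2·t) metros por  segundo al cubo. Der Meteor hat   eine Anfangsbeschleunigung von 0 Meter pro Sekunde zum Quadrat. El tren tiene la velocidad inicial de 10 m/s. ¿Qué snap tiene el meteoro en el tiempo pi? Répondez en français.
Nous avons le snap s(t) = 7·sin(t). En substituant t = pi: s(pi) = 0.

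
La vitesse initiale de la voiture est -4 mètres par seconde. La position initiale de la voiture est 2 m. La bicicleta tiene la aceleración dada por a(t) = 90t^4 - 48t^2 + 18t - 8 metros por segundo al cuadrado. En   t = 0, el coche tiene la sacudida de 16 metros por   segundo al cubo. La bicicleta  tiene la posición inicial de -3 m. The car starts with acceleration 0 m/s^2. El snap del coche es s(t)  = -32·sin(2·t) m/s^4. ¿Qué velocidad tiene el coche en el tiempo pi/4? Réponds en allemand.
Um dies zu lösen, müssen wir 3 Integrale unserer Gleichung für den Snap s(t) = -32·sin(2·t) finden. Durch Integration von dem Snap und Verwendung der Anfangsbedingung j(0) = 16, erhalten wir j(t) = 16·cos(2·t). Das Integral von dem Ruck ist die Beschleunigung. Mit a(0) = 0 erhalten wir a(t) = 8·sin(2·t). Mit ∫a(t)dt und Anwendung von v(0) = -4, finden wir v(t) = -4·cos(2·t). Wir haben die Geschwindigkeit v(t) = -4·cos(2·t). Durch Einsetzen von t = pi/4: v(pi/4) = 0.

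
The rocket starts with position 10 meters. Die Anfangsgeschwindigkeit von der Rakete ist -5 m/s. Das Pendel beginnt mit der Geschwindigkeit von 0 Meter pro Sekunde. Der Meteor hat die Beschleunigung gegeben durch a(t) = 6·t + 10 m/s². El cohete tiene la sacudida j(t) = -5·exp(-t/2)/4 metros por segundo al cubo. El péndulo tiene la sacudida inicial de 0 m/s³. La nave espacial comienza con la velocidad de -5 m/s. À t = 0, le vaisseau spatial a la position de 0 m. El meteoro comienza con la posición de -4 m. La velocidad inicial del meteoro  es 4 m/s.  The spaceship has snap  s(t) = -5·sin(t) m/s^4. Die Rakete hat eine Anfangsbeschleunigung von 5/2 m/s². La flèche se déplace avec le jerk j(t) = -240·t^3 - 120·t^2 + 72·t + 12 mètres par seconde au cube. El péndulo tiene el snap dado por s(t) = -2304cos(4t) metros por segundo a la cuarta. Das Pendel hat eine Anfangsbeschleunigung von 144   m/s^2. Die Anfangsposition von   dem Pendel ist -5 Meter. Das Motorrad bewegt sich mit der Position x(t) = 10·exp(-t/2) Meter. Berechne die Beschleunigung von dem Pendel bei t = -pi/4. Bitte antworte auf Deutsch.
Ausgehend von dem Snap s(t) = -2304·cos(4·t), nehmen wir 2 Stammfunktionen. Das Integral von dem Snap, mit j(0) = 0, ergibt den Ruck: j(t) = -576·sin(4·t). Die Stammfunktion von dem Ruck ist die Beschleunigung. Mit a(0) = 144 erhalten wir a(t) = 144·cos(4·t). Wir haben die Beschleunigung a(t) = 144·cos(4·t). Durch Einsetzen von t = -pi/4: a(-pi/4) = -144.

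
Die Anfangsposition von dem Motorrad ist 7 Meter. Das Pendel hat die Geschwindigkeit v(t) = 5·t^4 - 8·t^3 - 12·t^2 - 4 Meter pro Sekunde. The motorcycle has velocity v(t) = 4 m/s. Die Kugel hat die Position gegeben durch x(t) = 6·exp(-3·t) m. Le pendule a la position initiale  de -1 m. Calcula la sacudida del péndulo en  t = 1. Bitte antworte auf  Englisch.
We must differentiate our velocity equation v(t) = 5·t^4 - 8·t^3 - 12·t^2 - 4 2 times. Taking d/dt of v(t), we find a(t) = 20·t^3 - 24·t^2 - 24·t. Differentiating acceleration, we get jerk: j(t) = 60·t^2 - 48·t - 24. From the given jerk equation j(t) = 60·t^2 - 48·t - 24, we substitute t = 1 to get j = -12.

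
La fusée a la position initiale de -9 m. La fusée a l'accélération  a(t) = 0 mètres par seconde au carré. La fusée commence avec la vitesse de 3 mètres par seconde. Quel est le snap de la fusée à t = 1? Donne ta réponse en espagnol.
Para resolver esto, necesitamos tomar 2 derivadas de nuestra ecuación de la aceleración a(t) = 0. Tomando d/dt de a(t), encontramos j(t) = 0. Tomando d/dt de j(t), encontramos s(t) = 0. Tenemos el snap s(t) = 0. Sustituyendo t = 1: s(1) = 0.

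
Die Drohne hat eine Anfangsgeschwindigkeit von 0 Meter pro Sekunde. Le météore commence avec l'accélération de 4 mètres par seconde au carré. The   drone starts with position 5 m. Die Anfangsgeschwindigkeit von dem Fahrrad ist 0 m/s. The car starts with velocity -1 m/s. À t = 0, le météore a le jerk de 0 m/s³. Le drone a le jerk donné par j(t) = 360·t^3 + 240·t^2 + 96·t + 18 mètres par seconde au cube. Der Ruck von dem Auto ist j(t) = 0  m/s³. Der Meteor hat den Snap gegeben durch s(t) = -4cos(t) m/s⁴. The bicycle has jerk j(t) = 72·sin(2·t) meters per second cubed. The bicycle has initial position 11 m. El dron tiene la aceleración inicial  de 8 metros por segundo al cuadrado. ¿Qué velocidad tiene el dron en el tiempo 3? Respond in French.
Nous devons intégrer notre équation du jerk j(t) = 360·t^3 + 240·t^2 + 96·t + 18 2 fois. L'intégrale du jerk est l'accélération. En utilisant a(0) = 8, nous obtenons a(t) = 90·t^4 + 80·t^3 + 48·t^2 + 18·t + 8. L'intégrale de l'accélération est la vitesse. En utilisant v(0) = 0, nous obtenons v(t) = t·(18·t^4 + 20·t^3 + 16·t^2 + 9·t + 8). En utilisant v(t) = t·(18·t^4 + 20·t^3 + 16·t^2 + 9·t + 8) et en substituant t = 3, nous trouvons v = 6531.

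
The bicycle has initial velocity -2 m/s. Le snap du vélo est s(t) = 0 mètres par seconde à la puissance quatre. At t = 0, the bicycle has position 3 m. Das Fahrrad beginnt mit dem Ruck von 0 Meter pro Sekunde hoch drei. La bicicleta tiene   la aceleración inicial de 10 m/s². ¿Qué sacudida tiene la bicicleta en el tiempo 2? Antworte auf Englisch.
We need to integrate our snap equation s(t) = 0 1 time. Taking ∫s(t)dt and applying j(0) = 0, we find j(t) = 0. From the given jerk equation j(t) = 0, we substitute t = 2 to get j = 0.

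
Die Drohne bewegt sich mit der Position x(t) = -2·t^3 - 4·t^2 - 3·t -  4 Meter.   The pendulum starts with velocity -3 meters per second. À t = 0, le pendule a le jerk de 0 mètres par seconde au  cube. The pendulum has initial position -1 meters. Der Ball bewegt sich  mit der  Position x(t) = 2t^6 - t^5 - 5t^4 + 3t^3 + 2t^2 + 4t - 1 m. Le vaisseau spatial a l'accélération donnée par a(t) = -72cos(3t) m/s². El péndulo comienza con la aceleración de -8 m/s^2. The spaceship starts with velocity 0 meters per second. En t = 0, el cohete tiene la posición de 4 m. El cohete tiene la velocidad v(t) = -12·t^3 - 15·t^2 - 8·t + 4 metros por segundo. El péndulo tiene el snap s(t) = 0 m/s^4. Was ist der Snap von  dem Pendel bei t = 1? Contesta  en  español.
Tenemos el snap s(t) = 0. Sustituyendo t = 1: s(1) = 0.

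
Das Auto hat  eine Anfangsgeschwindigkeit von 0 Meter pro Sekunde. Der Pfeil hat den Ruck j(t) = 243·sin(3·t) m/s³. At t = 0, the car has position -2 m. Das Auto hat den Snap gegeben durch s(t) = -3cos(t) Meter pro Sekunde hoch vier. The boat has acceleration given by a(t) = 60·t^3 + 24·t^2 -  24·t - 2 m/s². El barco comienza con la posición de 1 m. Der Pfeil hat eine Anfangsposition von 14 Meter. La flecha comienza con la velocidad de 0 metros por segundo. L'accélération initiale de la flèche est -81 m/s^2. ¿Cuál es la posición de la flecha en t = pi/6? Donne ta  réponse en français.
Nous devons intégrer notre équation du jerk j(t) = 243·sin(3·t) 3 fois. L'intégrale du jerk, avec a(0) = -81, donne l'accélération: a(t) = -81·cos(3·t). En prenant ∫a(t)dt et en appliquant v(0) = 0, nous trouvons v(t) = -27·sin(3·t). En prenant ∫v(t)dt et en appliquant x(0) = 14, nous trouvons x(t) = 9·cos(3·t) + 5. En utilisant x(t) = 9·cos(3·t) + 5 et en substituant t = pi/6, nous trouvons x = 5.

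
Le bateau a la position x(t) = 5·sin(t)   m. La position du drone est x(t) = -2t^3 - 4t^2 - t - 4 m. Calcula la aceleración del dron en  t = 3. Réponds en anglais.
To solve this, we need to take 2 derivatives of our position equation x(t) = -2·t^3 - 4·t^2 - t - 4. Taking d/dt of x(t), we find v(t) = -6·t^2 - 8·t - 1. Taking d/dt of v(t), we find a(t) = -12·t - 8. We have acceleration a(t) = -12·t - 8. Substituting t = 3: a(3) = -44.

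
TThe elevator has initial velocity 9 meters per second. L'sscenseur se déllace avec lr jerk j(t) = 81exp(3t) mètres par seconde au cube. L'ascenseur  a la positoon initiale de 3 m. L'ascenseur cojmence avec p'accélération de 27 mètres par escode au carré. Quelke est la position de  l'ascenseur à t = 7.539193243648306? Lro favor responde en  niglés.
We need to integrate our jerk equation j(t) = 81·exp(3·t) 3 times. The antiderivative of jerk, with a(0) = 27, gives acceleration: a(t) = 27·exp(3·t). Taking ∫a(t)dt and applying v(0) = 9, we find v(t) = 9·exp(3·t). Integrating velocity and using the initial condition x(0) = 3, we get x(t) = 3·exp(3·t). Using x(t) = 3·exp(3·t) and substituting t = 7.539193243648306, we find x = 19943956850.1129.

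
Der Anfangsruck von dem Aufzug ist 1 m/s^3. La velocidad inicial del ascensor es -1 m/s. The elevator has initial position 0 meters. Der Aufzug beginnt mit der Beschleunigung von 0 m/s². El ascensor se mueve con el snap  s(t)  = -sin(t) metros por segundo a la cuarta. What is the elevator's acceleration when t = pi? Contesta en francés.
Pour résoudre ceci, nous devons prendre 2 intégrales de notre équation du snap s(t) = -sin(t). La primitive du snap est le jerk. En utilisant j(0) = 1, nous obtenons j(t) = cos(t). La primitive du jerk est l'accélération. En utilisant a(0) = 0, nous obtenons a(t) = sin(t). De l'équation de l'accélération a(t) = sin(t), nous substituons t = pi pour obtenir a = 0.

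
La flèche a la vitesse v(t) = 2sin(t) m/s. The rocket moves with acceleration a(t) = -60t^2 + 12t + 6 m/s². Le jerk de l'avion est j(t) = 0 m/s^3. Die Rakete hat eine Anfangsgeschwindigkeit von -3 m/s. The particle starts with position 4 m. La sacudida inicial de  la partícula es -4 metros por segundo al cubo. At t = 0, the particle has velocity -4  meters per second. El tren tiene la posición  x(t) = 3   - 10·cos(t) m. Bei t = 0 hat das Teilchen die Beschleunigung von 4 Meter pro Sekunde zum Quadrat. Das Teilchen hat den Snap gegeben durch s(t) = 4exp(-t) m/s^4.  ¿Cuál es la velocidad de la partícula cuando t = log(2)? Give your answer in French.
Nous devons intégrer notre équation du snap s(t) = 4·exp(-t) 3 fois. La primitive du snap, avec j(0) = -4, donne le jerk: j(t) = -4·exp(-t). La primitive du jerk est l'accélération. En utilisant a(0) = 4, nous obtenons a(t) = 4·exp(-t). La primitive de l'accélération est la vitesse. En utilisant v(0) = -4, nous obtenons v(t) = -4·exp(-t). Nous avons la vitesse v(t) = -4·exp(-t). En substituant t = log(2): v(log(2)) = -2.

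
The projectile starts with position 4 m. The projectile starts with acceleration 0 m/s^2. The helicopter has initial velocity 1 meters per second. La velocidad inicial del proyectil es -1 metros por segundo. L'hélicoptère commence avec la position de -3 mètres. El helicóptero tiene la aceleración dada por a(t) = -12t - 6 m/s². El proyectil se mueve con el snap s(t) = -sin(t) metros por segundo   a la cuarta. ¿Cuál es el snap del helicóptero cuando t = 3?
Para resolver esto, necesitamos tomar 2 derivadas de nuestra ecuación de la aceleración a(t) = -12·t - 6. La derivada de la aceleración da la sacudida: j(t) = -12. Tomando d/dt de j(t), encontramos s(t) = 0. Tenemos el snap s(t) = 0. Sustituyendo t = 3: s(3) = 0.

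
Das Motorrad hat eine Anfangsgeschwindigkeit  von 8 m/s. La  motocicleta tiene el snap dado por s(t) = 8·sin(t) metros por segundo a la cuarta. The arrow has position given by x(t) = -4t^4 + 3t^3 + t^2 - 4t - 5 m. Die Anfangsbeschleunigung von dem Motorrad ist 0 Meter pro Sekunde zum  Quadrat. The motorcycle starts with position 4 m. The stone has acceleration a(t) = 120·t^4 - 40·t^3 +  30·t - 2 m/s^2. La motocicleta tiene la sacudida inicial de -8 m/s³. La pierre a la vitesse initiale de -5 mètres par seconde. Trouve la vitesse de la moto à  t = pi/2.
Pour résoudre ceci, nous devons prendre 3 intégrales de notre équation du snap s(t) = 8·sin(t). En prenant ∫s(t)dt et en appliquant j(0) = -8, nous trouvons j(t) = -8·cos(t). En intégrant le jerk et en utilisant la condition initiale a(0) = 0, nous obtenons a(t) = -8·sin(t). En intégrant l'accélération et en utilisant la condition initiale v(0) = 8, nous obtenons v(t) = 8·cos(t). De l'équation de la vitesse v(t) = 8·cos(t), nous substituons t = pi/2 pour obtenir v = 0.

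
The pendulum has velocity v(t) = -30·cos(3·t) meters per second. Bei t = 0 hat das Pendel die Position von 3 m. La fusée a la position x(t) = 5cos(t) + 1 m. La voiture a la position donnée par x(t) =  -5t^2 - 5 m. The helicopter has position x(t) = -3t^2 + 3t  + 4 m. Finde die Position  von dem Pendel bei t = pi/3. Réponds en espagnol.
Necesitamos integrar nuestra ecuación de la velocidad v(t) = -30·cos(3·t) 1 vez. Integrando la velocidad y usando la condición inicial x(0) = 3, obtenemos x(t) = 3 - 10·sin(3·t). Tenemos la posición x(t) = 3 - 10·sin(3·t). Sustituyendo t = pi/3: x(pi/3) = 3.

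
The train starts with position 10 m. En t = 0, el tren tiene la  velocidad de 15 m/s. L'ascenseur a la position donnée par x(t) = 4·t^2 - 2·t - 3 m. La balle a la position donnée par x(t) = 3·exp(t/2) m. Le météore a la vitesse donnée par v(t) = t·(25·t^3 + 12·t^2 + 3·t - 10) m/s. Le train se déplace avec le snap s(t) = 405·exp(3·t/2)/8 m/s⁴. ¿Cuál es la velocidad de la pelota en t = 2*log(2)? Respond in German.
Wir müssen unsere Gleichung für die Position x(t) = 3·exp(t/2) 1-mal ableiten. Mit d/dt von x(t) finden wir v(t) = 3·exp(t/2)/2. Wir haben die Geschwindigkeit v(t) = 3·exp(t/2)/2. Durch Einsetzen von t = 2*log(2): v(2*log(2)) = 3.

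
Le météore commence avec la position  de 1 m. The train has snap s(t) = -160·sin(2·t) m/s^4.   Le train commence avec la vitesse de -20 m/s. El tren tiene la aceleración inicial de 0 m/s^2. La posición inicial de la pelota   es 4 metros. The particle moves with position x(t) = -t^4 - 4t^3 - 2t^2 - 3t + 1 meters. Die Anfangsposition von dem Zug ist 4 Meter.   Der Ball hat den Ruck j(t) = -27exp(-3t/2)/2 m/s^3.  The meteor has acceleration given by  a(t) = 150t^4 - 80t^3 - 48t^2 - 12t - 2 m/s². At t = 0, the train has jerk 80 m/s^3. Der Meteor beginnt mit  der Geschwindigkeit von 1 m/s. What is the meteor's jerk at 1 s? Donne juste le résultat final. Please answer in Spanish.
En t = 1, j = 252.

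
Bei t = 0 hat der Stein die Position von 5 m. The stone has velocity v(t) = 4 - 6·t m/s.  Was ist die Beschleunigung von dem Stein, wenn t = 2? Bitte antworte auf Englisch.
We must differentiate our velocity equation v(t) = 4 - 6·t 1 time. The derivative of velocity gives acceleration: a(t) = -6. From the given acceleration equation a(t) = -6, we substitute t = 2 to get a = -6.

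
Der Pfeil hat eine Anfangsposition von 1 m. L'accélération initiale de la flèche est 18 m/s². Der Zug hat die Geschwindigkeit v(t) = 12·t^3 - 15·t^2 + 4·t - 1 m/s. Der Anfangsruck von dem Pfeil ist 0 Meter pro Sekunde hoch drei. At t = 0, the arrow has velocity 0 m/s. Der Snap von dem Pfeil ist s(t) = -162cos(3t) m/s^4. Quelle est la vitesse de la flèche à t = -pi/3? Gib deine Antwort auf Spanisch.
Partiendo del snap s(t) = -162·cos(3·t), tomamos 3 integrales. Integrando el snap y usando la condición inicial j(0) = 0, obtenemos j(t) = -54·sin(3·t). La antiderivada de la sacudida es la aceleración. Usando a(0) = 18, obtenemos a(t) = 18·cos(3·t). La antiderivada de la aceleración, con v(0) = 0, da la velocidad: v(t) = 6·sin(3·t). Usando v(t) = 6·sin(3·t) y sustituyendo t = -pi/3, encontramos v = 0.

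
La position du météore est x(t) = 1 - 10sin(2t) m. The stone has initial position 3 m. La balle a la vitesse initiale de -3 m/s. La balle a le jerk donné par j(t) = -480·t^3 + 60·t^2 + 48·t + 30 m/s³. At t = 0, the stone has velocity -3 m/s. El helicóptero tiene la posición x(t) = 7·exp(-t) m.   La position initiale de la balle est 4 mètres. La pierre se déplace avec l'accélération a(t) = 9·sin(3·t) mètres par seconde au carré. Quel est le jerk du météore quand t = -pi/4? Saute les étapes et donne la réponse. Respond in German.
Der Ruck bei t = -pi/4 ist j = 0.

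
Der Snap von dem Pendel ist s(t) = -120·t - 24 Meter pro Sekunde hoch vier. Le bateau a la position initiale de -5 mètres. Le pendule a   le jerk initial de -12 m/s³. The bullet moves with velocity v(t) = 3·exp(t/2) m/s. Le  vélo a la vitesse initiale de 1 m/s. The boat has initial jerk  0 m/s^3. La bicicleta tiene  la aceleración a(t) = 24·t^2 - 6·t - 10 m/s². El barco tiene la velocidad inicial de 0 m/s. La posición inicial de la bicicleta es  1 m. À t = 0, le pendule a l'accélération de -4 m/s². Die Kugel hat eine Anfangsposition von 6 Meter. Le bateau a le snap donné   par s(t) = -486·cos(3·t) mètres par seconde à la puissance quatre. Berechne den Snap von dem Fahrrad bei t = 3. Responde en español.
Partiendo de la aceleración a(t) = 24·t^2 - 6·t - 10, tomamos 2 derivadas. Derivando la aceleración, obtenemos la sacudida: j(t) = 48·t - 6. La derivada de la sacudida da el snap: s(t) = 48. Usando s(t) = 48 y sustituyendo t = 3, encontramos s = 48.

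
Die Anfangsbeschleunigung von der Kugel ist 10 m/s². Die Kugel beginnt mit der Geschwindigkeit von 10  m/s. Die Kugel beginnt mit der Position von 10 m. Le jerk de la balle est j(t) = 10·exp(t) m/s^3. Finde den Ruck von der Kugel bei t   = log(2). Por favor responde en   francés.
De l'équation du jerk j(t) = 10·exp(t), nous substituons t = log(2) pour obtenir j = 20.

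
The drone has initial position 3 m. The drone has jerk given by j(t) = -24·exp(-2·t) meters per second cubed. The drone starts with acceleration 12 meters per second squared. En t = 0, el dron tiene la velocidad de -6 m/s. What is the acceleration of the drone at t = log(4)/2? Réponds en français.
Nous devons intégrer notre équation du jerk j(t) = -24·exp(-2·t) 1 fois. L'intégrale du jerk, avec a(0) = 12, donne l'accélération: a(t) = 12·exp(-2·t). En utilisant a(t) = 12·exp(-2·t) et en substituant t = log(4)/2, nous trouvons a = 3.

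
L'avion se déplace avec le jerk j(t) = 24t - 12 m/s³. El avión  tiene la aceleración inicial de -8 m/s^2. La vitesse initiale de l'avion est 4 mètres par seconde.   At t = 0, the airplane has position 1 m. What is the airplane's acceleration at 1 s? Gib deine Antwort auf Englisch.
To find the answer, we compute 1 integral of j(t) = 24·t - 12. The antiderivative of jerk, with a(0) = -8, gives acceleration: a(t) = 12·t^2 - 12·t - 8. We have acceleration a(t) = 12·t^2 - 12·t - 8. Substituting t = 1: a(1) = -8.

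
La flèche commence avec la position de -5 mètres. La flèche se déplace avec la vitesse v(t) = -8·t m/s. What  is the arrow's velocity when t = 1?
Using v(t) = -8·t and substituting t = 1, we find v = -8.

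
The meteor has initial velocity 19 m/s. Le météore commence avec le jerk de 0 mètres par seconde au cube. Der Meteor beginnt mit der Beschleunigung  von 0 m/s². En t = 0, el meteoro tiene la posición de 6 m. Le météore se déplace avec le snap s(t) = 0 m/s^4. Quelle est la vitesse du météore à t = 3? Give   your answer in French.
En partant du snap s(t) = 0, nous prenons 3 primitives. La primitive du snap, avec j(0) = 0, donne le jerk: j(t) = 0. En intégrant le jerk et en utilisant la condition initiale a(0) = 0, nous obtenons a(t) = 0. En prenant ∫a(t)dt et en appliquant v(0) = 19, nous trouvons v(t) = 19. De l'équation de la vitesse v(t) = 19, nous substituons t = 3 pour obtenir v = 19.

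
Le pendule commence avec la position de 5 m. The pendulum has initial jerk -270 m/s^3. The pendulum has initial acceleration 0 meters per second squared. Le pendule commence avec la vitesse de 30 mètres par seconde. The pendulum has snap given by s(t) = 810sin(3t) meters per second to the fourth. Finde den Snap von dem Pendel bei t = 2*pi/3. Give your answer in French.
De l'équation du snap s(t) = 810·sin(3·t), nous substituons t = 2*pi/3 pour obtenir s = 0.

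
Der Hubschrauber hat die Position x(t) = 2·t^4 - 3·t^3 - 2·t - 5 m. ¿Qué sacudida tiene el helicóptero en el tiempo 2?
Para resolver esto, necesitamos tomar 3 derivadas de nuestra ecuación de la posición x(t) = 2·t^4 - 3·t^3 - 2·t - 5. La derivada de la posición da la velocidad: v(t) = 8·t^3 - 9·t^2 - 2. Derivando la velocidad, obtenemos la aceleración: a(t) = 24·t^2 - 18·t. Tomando d/dt de a(t), encontramos j(t) = 48·t - 18. De la ecuación de la sacudida j(t) = 48·t - 18, sustituimos t = 2 para obtener j = 78.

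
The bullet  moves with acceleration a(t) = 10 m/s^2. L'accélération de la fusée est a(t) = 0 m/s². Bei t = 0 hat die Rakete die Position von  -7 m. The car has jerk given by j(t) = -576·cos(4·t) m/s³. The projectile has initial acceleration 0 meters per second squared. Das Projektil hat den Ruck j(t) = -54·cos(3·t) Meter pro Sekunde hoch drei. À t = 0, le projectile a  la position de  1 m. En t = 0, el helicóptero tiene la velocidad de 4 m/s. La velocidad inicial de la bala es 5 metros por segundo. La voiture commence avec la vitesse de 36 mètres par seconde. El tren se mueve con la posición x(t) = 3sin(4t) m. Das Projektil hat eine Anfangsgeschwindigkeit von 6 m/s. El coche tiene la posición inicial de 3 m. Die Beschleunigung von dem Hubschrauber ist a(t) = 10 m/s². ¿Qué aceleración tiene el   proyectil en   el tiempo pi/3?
Necesitamos integrar nuestra ecuación de la sacudida j(t) = -54·cos(3·t) 1 vez. Integrando la sacudida y usando la condición inicial a(0) = 0, obtenemos a(t) = -18·sin(3·t). Usando a(t) = -18·sin(3·t) y sustituyendo t = pi/3, encontramos a = 0.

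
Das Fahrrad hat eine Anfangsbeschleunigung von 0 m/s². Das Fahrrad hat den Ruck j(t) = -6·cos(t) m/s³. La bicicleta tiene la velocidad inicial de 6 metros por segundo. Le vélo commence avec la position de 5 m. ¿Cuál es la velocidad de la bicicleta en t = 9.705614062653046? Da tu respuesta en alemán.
Um dies zu lösen, müssen wir 2 Stammfunktionen unserer Gleichung für den Ruck j(t) = -6·cos(t) finden. Mit ∫j(t)dt und Anwendung von a(0) = 0, finden wir a(t) = -6·sin(t). Durch Integration von der Beschleunigung und Verwendung der Anfangsbedingung v(0) = 6, erhalten wir v(t) = 6·cos(t). Wir haben die Geschwindigkeit v(t) = 6·cos(t). Durch Einsetzen von t = 9.705614062653046: v(9.705614062653046) = -5.76494424563173.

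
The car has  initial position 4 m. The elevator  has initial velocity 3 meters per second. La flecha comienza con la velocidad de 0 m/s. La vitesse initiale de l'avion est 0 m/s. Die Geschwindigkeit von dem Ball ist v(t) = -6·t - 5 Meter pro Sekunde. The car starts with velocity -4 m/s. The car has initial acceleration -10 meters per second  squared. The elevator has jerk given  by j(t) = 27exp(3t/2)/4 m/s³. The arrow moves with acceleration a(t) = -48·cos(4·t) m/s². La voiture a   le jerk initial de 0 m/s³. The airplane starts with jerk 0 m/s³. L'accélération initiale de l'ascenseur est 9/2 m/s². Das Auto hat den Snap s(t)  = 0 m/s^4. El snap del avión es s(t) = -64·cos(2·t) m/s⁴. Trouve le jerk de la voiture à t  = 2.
Pour résoudre ceci, nous devons prendre 1 primitive de notre équation du snap s(t) = 0. En intégrant le snap et en utilisant la condition initiale j(0) = 0, nous obtenons j(t) = 0. De l'équation du jerk j(t) = 0, nous substituons t = 2 pour obtenir j = 0.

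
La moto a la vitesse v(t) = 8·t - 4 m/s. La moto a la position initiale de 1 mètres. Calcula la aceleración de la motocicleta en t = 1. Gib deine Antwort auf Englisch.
Starting from velocity v(t) = 8·t - 4, we take 1 derivative. Differentiating velocity, we get acceleration: a(t) = 8. From the given acceleration equation a(t) = 8, we substitute t = 1 to get a = 8.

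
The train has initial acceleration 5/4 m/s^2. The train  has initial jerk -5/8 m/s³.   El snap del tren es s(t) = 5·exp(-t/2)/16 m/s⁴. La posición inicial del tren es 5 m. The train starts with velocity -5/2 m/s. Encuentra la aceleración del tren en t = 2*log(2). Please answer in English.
We need to integrate our snap equation s(t) = 5·exp(-t/2)/16 2 times. The integral of snap is jerk. Using j(0) = -5/8, we get j(t) = -5·exp(-t/2)/8. The antiderivative of jerk is acceleration. Using a(0) = 5/4, we get a(t) = 5·exp(-t/2)/4. From the given acceleration equation a(t) = 5·exp(-t/2)/4, we substitute t = 2*log(2) to get a = 5/8.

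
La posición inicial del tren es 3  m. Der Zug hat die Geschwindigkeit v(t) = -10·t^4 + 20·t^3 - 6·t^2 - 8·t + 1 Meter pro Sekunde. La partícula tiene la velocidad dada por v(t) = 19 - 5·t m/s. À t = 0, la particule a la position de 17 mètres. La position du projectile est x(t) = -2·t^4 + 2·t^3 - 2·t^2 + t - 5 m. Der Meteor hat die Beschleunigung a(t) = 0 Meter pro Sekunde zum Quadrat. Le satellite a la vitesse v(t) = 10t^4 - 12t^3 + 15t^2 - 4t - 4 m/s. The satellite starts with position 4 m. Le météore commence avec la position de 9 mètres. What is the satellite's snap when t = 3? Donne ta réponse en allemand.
Um dies zu lösen, müssen wir 3 Ableitungen unserer Gleichung für die Geschwindigkeit v(t) = 10·t^4 - 12·t^3 + 15·t^2 - 4·t - 4 nehmen. Die Ableitung von der Geschwindigkeit ergibt die Beschleunigung: a(t) = 40·t^3 - 36·t^2 + 30·t - 4. Die Ableitung von der Beschleunigung ergibt den Ruck: j(t) = 120·t^2 - 72·t + 30. Durch Ableiten von dem Ruck erhalten wir den Snap: s(t) = 240·t - 72. Aus der Gleichung für den Snap s(t) = 240·t - 72, setzen wir t = 3 ein und erhalten s = 648.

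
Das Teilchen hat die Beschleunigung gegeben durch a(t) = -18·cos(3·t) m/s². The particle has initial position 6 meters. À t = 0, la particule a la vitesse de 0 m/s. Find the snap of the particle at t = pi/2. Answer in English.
Starting from acceleration a(t) = -18·cos(3·t), we take 2 derivatives. The derivative of acceleration gives jerk: j(t) = 54·sin(3·t). The derivative of jerk gives snap: s(t) = 162·cos(3·t). From the given snap equation s(t) = 162·cos(3·t), we substitute t = pi/2 to get s = 0.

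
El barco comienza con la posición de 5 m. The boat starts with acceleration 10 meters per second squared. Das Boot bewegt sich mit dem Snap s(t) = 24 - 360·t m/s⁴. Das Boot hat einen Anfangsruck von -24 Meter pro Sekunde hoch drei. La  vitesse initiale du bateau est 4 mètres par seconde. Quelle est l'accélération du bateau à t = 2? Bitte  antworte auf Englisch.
We must find the antiderivative of our snap equation s(t) = 24 - 360·t 2 times. Integrating snap and using the initial condition j(0) = -24, we get j(t) = -180·t^2 + 24·t - 24. Finding the antiderivative of j(t) and using a(0) = 10: a(t) = -60·t^3 + 12·t^2 - 24·t + 10. From the given acceleration equation a(t) = -60·t^3 + 12·t^2 - 24·t + 10, we substitute t = 2 to get a = -470.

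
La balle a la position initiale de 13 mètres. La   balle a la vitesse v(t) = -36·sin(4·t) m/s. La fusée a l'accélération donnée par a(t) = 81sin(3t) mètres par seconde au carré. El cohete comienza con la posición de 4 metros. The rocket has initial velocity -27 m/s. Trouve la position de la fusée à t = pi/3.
Nous devons intégrer notre équation de l'accélération a(t) = 81·sin(3·t) 2 fois. En intégrant l'accélération et en utilisant la condition initiale v(0) = -27, nous obtenons v(t) = -27·cos(3·t). L'intégrale de la vitesse est la position. En utilisant x(0) = 4, nous obtenons x(t) = 4 - 9·sin(3·t). En utilisant x(t) = 4 - 9·sin(3·t) et en substituant t = pi/3, nous trouvons x = 4.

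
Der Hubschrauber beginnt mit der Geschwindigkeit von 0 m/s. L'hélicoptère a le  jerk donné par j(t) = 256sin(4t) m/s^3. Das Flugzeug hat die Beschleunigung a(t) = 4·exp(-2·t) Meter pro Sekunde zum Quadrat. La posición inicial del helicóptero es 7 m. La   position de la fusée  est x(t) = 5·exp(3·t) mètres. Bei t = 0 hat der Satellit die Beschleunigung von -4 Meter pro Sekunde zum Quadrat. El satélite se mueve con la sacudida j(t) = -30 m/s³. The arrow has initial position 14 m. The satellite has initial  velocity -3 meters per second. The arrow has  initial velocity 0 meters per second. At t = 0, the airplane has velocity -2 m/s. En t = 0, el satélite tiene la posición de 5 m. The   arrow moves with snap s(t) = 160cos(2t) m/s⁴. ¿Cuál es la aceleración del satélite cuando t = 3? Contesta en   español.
Partiendo de la sacudida j(t) = -30, tomamos 1 antiderivada. Integrando la sacudida y usando la condición inicial a(0) = -4, obtenemos a(t) = -30·t - 4. De la ecuación de la aceleración a(t) = -30·t - 4, sustituimos t = 3 para obtener a = -94.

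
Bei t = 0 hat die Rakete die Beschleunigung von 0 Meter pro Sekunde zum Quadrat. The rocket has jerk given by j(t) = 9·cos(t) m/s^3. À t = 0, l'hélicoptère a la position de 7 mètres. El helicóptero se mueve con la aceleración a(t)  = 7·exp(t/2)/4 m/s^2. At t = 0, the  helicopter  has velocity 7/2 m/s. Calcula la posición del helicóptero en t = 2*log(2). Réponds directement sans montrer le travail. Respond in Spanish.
La posición en t = 2*log(2) es x = 14.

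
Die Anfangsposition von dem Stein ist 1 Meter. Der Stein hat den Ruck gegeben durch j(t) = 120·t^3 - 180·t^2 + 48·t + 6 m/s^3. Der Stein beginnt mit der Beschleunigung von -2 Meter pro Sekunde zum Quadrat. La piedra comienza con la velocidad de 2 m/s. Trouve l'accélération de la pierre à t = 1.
Pour résoudre ceci, nous devons prendre 1 primitive de notre équation du jerk j(t) = 120·t^3 - 180·t^2 + 48·t + 6. L'intégrale du jerk, avec a(0) = -2, donne l'accélération: a(t) = 30·t^4 - 60·t^3 + 24·t^2 + 6·t - 2. De l'équation de l'accélération a(t) = 30·t^4 - 60·t^3 + 24·t^2 + 6·t - 2, nous substituons t = 1 pour obtenir a = -2.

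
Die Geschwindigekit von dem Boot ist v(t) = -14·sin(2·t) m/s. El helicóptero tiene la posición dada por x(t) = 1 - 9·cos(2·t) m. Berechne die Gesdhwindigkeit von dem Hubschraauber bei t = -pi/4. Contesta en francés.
En partant de la position x(t) = 1 - 9·cos(2·t), nous prenons 1 dérivée. En dérivant la position, nous obtenons la vitesse: v(t) = 18·sin(2·t). Nous avons la vitesse v(t) = 18·sin(2·t). En substituant t = -pi/4: v(-pi/4) = -18.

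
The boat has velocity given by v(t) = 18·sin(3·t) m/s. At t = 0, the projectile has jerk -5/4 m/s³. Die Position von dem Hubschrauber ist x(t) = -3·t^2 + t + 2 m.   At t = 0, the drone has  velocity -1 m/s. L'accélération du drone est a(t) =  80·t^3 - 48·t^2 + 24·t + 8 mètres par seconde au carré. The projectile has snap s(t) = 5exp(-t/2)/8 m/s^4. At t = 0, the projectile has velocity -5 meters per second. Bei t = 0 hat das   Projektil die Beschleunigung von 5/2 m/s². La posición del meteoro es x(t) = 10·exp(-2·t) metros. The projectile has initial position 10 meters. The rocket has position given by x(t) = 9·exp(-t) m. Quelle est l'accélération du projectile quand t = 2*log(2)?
Nous devons trouver la primitive de notre équation du snap s(t) = 5·exp(-t/2)/8 2 fois. L'intégrale du snap, avec j(0) = -5/4, donne le jerk: j(t) = -5·exp(-t/2)/4. En intégrant le jerk et en utilisant la condition initiale a(0) = 5/2, nous obtenons a(t) = 5·exp(-t/2)/2. De l'équation de l'accélération a(t) = 5·exp(-t/2)/2, nous substituons t = 2*log(2) pour obtenir a = 5/4.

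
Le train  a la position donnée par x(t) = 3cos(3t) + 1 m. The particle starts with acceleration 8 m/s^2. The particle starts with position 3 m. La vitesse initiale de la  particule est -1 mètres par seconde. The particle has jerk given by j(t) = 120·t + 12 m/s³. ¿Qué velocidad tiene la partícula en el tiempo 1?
Necesitamos integrar nuestra ecuación de la sacudida j(t) = 120·t + 12 2 veces. La integral de la sacudida, con a(0) = 8, da la aceleración: a(t) = 60·t^2 + 12·t + 8. Integrando la aceleración y usando la condición inicial v(0) = -1, obtenemos v(t) = 20·t^3 + 6·t^2 + 8·t - 1. Tenemos la velocidad v(t) = 20·t^3 + 6·t^2 + 8·t - 1. Sustituyendo t = 1: v(1) = 33.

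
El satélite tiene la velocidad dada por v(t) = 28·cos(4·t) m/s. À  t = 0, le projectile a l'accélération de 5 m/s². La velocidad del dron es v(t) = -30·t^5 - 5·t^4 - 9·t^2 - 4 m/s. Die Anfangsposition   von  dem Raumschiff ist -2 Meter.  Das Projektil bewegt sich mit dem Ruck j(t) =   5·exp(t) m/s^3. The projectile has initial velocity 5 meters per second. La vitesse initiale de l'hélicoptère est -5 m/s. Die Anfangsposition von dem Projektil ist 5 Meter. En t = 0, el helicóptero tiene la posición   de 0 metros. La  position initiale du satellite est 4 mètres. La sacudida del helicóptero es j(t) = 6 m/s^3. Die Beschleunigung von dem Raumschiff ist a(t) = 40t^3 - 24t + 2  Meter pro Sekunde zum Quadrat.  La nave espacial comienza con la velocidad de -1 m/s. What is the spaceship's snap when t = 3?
Starting from acceleration a(t) = 40·t^3 - 24·t + 2, we take 2 derivatives. Differentiating acceleration, we get jerk: j(t) = 120·t^2 - 24. The derivative of jerk gives snap: s(t) = 240·t. Using s(t) = 240·t and substituting t = 3, we find s = 720.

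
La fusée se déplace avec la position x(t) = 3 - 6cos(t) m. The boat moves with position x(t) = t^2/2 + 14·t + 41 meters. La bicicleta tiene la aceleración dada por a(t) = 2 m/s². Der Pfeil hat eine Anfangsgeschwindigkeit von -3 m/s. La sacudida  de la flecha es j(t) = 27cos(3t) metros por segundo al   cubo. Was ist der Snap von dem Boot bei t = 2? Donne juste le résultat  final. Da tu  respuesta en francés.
s(2) = 0.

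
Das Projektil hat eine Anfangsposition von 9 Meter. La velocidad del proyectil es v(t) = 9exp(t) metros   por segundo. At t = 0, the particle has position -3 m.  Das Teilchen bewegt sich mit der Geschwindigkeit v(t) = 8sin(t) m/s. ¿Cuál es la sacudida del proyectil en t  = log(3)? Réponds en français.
Pour résoudre ceci, nous devons prendre 2 dérivées de notre équation de la vitesse v(t) = 9·exp(t). La dérivée de la vitesse donne l'accélération: a(t) = 9·exp(t). En prenant d/dt de a(t), nous trouvons j(t) = 9·exp(t). De l'équation du jerk j(t) = 9·exp(t), nous substituons t = log(3) pour obtenir j = 27.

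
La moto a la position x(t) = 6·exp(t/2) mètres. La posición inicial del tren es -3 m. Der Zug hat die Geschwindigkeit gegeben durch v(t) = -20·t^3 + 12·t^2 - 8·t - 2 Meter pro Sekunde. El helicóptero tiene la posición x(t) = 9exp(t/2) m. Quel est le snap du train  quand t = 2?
Nous devons dériver notre équation de la vitesse v(t) = -20·t^3 + 12·t^2 - 8·t - 2 3 fois. En dérivant la vitesse, nous obtenons l'accélération: a(t) = -60·t^2 + 24·t - 8. En dérivant l'accélération, nous obtenons le jerk: j(t) = 24 - 120·t. La dérivée du jerk donne le snap: s(t) = -120. De l'équation du snap s(t) = -120, nous substituons t = 2 pour obtenir s = -120.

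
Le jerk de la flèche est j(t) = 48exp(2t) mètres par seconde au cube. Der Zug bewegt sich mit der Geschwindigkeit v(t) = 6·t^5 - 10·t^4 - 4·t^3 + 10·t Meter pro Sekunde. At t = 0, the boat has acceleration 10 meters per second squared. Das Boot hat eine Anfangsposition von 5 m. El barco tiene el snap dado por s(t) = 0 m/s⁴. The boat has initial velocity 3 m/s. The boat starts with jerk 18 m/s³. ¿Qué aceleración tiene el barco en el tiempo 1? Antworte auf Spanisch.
Para resolver esto, necesitamos tomar 2 integrales de nuestra ecuación del snap s(t) = 0. Tomando ∫s(t)dt y aplicando j(0) = 18, encontramos j(t) = 18. La integral de la sacudida es la aceleración. Usando a(0) = 10, obtenemos a(t) = 18·t + 10. Usando a(t) = 18·t + 10 y sustituyendo t = 1, encontramos a = 28.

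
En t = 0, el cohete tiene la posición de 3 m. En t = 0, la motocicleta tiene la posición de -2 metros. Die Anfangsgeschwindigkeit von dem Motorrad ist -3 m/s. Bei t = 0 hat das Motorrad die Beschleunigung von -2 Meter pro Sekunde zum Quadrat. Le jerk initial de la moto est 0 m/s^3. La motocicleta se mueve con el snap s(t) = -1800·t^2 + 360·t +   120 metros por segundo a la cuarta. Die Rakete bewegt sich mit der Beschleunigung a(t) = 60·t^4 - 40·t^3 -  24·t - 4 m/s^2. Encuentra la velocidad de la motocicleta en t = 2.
Debemos encontrar la antiderivada de nuestra ecuación del snap s(t) = -1800·t^2 + 360·t + 120 3 veces. Tomando ∫s(t)dt y aplicando j(0) = 0, encontramos j(t) = 60·t·(-10·t^2 + 3·t + 2). La antiderivada de la sacudida, con a(0) = -2, da la aceleración: a(t) = -150·t^4 + 60·t^3 + 60·t^2 - 2. La antiderivada de la aceleración, con v(0) = -3, da la velocidad: v(t) = -30·t^5 + 15·t^4 + 20·t^3 - 2·t - 3. Tenemos la velocidad v(t) = -30·t^5 + 15·t^4 + 20·t^3 - 2·t - 3. Sustituyendo t = 2: v(2) = -567.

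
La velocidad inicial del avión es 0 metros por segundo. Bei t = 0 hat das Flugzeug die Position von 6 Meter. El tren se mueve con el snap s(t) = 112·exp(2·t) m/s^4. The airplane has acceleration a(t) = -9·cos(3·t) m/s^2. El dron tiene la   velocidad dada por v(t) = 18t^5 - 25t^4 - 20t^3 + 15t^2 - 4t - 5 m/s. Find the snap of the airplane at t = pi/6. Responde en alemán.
Wir müssen unsere Gleichung für die Beschleunigung a(t) = -9·cos(3·t) 2-mal ableiten. Durch Ableiten von der Beschleunigung erhalten wir den Ruck: j(t) = 27·sin(3·t). Mit d/dt von j(t) finden wir s(t) = 81·cos(3·t). Wir haben den Snap s(t) = 81·cos(3·t). Durch Einsetzen von t = pi/6: s(pi/6) = 0.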